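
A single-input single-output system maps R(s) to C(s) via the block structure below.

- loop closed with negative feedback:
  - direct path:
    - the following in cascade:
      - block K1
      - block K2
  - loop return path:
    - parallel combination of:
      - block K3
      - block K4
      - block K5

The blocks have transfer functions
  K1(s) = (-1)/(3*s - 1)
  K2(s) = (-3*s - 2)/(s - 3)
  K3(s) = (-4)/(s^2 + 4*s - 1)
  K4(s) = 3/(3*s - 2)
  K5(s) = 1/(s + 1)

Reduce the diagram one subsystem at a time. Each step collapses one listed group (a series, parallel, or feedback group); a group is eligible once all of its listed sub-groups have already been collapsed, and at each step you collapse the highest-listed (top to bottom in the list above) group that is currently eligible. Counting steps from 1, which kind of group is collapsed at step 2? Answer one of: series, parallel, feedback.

[1] series reduction of K1, K2
[2] combine K3, K4, K5 in parallel
[3] reduce the feedback loop with forward (K1*K2) and return (K3+K4+K5)
At step 2 the group reduced is parallel.

Therefore the answer is parallel.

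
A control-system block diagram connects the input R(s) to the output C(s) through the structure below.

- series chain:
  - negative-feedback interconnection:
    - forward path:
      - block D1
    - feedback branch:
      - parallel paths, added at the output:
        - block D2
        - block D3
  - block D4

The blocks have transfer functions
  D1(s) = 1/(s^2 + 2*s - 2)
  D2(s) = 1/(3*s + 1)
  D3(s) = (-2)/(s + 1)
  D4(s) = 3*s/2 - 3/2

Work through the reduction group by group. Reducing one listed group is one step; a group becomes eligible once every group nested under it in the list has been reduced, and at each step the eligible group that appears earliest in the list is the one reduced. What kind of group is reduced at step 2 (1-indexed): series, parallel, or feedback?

The answer is feedback.

Reasoning:
[1] combine D2, D3 in parallel
[2] close the feedback loop around D1, (D2+D3)
[3] combine [D1/(1+D1*(D2+D3))], D4 in series
Step 2 collapses a feedback group.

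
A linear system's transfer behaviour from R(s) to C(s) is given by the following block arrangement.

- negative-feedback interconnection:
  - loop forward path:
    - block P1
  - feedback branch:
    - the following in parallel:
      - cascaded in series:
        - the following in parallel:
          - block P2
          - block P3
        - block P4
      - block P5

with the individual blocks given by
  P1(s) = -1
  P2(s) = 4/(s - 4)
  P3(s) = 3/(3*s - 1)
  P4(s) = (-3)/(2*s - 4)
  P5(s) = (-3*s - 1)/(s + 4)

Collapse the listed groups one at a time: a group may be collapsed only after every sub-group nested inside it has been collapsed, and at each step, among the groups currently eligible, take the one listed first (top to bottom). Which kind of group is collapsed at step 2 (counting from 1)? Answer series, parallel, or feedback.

Answer: series

Working:
1. parallel reduction of P2, P3
2. reduce the series chain (P2+P3), P4
3. add ((P2+P3)*P4), P5 (parallel)
4. reduce the feedback loop with forward P1 and return (((P2+P3)*P4)+P5)
Step 2 collapses a series group.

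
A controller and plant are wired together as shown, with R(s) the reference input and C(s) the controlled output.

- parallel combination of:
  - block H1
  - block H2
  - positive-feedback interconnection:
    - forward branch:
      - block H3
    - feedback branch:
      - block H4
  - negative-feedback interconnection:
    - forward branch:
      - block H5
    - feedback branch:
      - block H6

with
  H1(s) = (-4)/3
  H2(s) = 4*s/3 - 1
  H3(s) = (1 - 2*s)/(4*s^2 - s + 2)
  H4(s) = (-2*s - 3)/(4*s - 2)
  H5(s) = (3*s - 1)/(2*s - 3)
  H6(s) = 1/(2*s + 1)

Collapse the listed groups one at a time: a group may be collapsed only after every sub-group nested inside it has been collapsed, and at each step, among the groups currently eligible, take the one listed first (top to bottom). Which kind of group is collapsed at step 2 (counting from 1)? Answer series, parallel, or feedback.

Step 1 - feedback reduction of H3, H4
Step 2 - collapse the loop (H5 forward, H6 return)
Step 3 - add H1, H2, [H3/(1-H3*H4)], [H5/(1+H5*H6)] (parallel)
So the answer for step 2 is feedback.

Hence the answer: feedback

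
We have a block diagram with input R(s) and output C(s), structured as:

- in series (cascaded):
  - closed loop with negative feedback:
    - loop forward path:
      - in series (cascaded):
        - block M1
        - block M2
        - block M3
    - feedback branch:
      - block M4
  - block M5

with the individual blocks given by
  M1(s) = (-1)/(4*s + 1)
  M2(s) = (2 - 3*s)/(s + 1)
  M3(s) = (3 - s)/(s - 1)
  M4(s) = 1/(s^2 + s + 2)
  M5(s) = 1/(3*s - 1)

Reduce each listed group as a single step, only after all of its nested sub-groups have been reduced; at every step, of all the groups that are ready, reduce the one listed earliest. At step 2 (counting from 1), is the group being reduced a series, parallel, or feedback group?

Reducing step by step:

(1) combine M1, M2, M3 in series
(2) reduce the feedback loop with forward (M1*M2*M3) and return M4
(3) cascade [(M1*M2*M3)/(1+(M1*M2*M3)*M4)], M5
At step 2 the group reduced is feedback.

Answer: feedback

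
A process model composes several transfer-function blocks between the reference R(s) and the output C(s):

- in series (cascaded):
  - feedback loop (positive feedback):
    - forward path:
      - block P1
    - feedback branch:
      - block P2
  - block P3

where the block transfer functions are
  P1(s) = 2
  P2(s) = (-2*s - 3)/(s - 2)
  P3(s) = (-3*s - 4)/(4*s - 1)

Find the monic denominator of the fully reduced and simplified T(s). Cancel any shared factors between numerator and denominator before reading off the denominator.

Step 1: feedback reduction of P1, P2 = (2*s - 4)/(5*s + 4)
Step 2: series reduction of [P1/(1-P1*P2)], P3 = (-6*s^2 + 4*s + 16)/(20*s^2 + 11*s - 4)
Step 2 gives the fully reduced T(s), with no common factor left to cancel. The denominator's leading coefficient is 20, so divide each of its coefficients by 20 to get the monic form.

Answer: s^2 + 11*s/20 - 1/5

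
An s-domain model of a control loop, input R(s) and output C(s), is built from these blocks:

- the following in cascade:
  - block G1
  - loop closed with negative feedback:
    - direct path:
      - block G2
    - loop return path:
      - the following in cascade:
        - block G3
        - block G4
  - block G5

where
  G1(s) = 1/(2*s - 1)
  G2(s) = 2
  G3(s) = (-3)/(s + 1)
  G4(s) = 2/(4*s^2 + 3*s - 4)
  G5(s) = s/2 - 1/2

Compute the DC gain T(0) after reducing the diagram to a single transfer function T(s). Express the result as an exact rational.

[1] series reduction of G3, G4; result (-6)/(4*s^3 + 7*s^2 - s - 4)
[2] apply the feedback formula to G2, (G3*G4); result (8*s^3 + 14*s^2 - 2*s - 8)/(4*s^3 + 7*s^2 - s - 16)
[3] reduce the series chain G1, [G2/(1+G2*(G3*G4))], G5; result (4*s^4 + 3*s^3 - 8*s^2 - 3*s + 4)/(8*s^4 + 10*s^3 - 9*s^2 - 31*s + 16)
DC gain: substitute s = 0 into T(s) from step 3: T(0) = 4/16 = 1/4.

Hence the answer: 1/4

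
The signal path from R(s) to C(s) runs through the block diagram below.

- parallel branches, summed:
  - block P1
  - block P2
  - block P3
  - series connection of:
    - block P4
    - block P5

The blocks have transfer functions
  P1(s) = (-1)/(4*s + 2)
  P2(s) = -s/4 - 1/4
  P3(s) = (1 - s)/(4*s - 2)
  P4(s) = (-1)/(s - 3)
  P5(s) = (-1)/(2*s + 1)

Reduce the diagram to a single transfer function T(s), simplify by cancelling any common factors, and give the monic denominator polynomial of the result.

Reducing step by step:

1. combine P4, P5 in series gives 1/(2*s^2 - 5*s - 3)
2. sum the parallel branches P1, P2, P3, (P4*P5) gives (-4*s^4 + 4*s^3 + 23*s^2 + 16*s - 19)/(16*s^3 - 48*s^2 - 4*s + 12)
T(s) is the step-2 result (common factors already cancelled). Leading coefficient of the denominator: 16. Divide through by 16 for the monic polynomial.

Answer: s^3 - 3*s^2 - s/4 + 3/4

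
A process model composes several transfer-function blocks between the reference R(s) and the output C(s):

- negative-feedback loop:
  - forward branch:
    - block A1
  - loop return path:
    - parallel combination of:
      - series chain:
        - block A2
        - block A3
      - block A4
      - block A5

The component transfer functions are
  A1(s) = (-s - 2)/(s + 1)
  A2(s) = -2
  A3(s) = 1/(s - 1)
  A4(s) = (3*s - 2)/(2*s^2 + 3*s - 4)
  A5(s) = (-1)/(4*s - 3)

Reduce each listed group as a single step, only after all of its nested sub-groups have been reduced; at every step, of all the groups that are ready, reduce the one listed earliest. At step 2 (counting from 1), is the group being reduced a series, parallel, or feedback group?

Step 1 - reduce the series chain A2, A3
Step 2 - sum the parallel branches (A2*A3), A4, A5
Step 3 - feedback reduction of A1, ((A2*A3)+A4+A5)
Step 2: parallel.

Therefore the answer is parallel.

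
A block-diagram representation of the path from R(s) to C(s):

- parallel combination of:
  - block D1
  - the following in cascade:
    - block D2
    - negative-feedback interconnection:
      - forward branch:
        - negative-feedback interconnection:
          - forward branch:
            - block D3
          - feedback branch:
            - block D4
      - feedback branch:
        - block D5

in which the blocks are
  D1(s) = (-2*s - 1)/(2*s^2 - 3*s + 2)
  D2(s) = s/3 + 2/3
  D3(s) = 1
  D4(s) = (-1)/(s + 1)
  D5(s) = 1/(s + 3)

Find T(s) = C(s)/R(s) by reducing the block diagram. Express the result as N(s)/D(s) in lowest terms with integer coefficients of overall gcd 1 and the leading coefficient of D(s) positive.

The answer is (2*s^5 + 9*s^4 - 36*s^2 - 14*s + 9)/(6*s^4 + 15*s^3 - 24*s^2 + 15*s + 6).

Reasoning:
(1) collapse the loop (D3 forward, D4 return): (s + 1)/s
(2) apply the feedback formula to [D3/(1+D3*D4)], D5: (s^2 + 4*s + 3)/(s^2 + 4*s + 1)
(3) reduce the series chain D2, [[D3/(1+D3*D4)]/(1+[D3/(1+D3*D4)]*D5)]: (s^3 + 6*s^2 + 11*s + 6)/(3*s^2 + 12*s + 3)
(4) add D1, (D2*[[D3/(1+D3*D4)]/(1+[D3/(1+D3*D4)]*D5)]) (parallel), giving the overall T(s)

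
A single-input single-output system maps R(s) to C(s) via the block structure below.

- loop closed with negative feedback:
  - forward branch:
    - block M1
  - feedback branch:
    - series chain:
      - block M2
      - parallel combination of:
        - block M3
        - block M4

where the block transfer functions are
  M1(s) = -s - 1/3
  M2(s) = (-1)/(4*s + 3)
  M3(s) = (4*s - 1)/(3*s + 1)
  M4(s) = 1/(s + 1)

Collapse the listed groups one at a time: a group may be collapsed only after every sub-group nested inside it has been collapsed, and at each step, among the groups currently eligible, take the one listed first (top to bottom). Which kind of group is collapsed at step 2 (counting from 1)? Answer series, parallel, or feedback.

Step 1. parallel reduction of M3, M4
Step 2. multiply M2, (M3+M4) (series)
Step 3. reduce the feedback loop with forward M1 and return (M2*(M3+M4))
The group at step 2 is a series group.

Therefore the answer is series.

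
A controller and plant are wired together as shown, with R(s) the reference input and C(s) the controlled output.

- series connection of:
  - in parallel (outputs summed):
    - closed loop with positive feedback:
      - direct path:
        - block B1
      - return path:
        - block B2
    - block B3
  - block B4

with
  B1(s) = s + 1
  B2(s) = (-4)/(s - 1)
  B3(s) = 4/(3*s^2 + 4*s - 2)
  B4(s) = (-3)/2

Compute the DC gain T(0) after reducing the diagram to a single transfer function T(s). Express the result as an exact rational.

[1] close the feedback loop around B1, B2; result (s^2 - 1)/(5*s + 3)
[2] sum the parallel branches [B1/(1-B1*B2)], B3; result (3*s^4 + 4*s^3 - 5*s^2 + 16*s + 14)/(15*s^3 + 29*s^2 + 2*s - 6)
[3] cascade ([B1/(1-B1*B2)]+B3), B4; result (-9*s^4 - 12*s^3 + 15*s^2 - 48*s - 42)/(30*s^3 + 58*s^2 + 4*s - 12)
DC gain: substitute s = 0 into T(s) from step 3: T(0) = -42/(-12) = 7/2.

Final answer: 7/2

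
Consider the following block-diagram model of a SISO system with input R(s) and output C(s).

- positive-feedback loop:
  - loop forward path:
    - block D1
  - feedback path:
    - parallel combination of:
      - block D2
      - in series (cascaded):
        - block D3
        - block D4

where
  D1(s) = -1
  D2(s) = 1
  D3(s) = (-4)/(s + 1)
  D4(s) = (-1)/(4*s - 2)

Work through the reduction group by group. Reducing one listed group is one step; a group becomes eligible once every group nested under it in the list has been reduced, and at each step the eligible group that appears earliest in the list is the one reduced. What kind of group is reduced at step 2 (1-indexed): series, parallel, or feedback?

Reducing step by step:

1. reduce the series chain D3, D4
2. parallel reduction of D2, (D3*D4)
3. collapse the loop (D1 forward, (D2+(D3*D4)) return)
Step 2: parallel.

Answer: parallel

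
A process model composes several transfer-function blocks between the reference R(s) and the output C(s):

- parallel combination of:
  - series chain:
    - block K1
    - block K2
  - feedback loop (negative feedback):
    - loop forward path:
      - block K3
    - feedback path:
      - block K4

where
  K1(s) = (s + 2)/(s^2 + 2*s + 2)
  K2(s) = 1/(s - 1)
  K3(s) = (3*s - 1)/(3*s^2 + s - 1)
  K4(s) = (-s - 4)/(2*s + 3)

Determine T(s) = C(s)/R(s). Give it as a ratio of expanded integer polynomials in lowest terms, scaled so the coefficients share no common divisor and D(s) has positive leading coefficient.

[1] cascade K1, K2 gives (s + 2)/(s^3 + s^2 - 2)
[2] apply the feedback formula to K3, K4 gives (6*s^2 + 7*s - 3)/(6*s^3 + 8*s^2 - 10*s + 1)
[3] reduce the parallel group (K1*K2), [K3/(1+K3*K4)]; the result is T(s) itself (integer coefficients, no common factor, positive leading denominator coefficient)

Answer: (6*s^5 + 19*s^4 + 24*s^3 - 9*s^2 - 33*s + 8)/(6*s^6 + 14*s^5 - 2*s^4 - 21*s^3 - 15*s^2 + 20*s - 2)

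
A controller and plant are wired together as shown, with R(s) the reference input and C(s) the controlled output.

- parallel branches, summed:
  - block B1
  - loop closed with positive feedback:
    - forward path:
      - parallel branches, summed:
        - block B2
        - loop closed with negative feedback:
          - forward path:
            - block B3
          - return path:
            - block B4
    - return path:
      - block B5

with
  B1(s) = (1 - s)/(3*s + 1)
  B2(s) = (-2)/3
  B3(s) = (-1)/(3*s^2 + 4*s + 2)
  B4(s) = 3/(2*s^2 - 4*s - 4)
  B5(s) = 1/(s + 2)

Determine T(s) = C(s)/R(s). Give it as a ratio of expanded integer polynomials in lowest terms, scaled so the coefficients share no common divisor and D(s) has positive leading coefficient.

Answer: (-54*s^6 - 78*s^5 + 298*s^4 + 644*s^3 + 585*s^2 + 221*s - 32)/(54*s^6 + 126*s^5 - 276*s^4 - 878*s^3 - 969*s^2 - 537*s - 100)

Working:
Step 1: reduce the feedback loop with forward B3 and return B4 -> (-2*s^2 + 4*s + 4)/(6*s^4 - 4*s^3 - 24*s^2 - 24*s - 11)
Step 2: combine B2, [B3/(1+B3*B4)] in parallel -> (-12*s^4 + 8*s^3 + 42*s^2 + 60*s + 34)/(18*s^4 - 12*s^3 - 72*s^2 - 72*s - 33)
Step 3: collapse the loop ((B2+[B3/(1+B3*B4)]) forward, B5 return) -> (-12*s^5 - 16*s^4 + 58*s^3 + 144*s^2 + 154*s + 68)/(18*s^5 + 36*s^4 - 104*s^3 - 258*s^2 - 237*s - 100)
Step 4: parallel reduction of B1, [(B2+[B3/(1+B3*B4)])/(1-(B2+[B3/(1+B3*B4)])*B5)], giving the overall T(s)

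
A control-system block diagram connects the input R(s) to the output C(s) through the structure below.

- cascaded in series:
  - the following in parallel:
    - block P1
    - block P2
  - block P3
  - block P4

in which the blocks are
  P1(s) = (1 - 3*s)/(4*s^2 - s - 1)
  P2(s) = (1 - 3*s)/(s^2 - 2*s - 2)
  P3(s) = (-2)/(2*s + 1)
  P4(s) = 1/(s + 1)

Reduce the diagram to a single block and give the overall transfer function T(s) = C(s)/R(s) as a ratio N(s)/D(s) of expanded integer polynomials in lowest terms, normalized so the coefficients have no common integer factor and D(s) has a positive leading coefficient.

1. reduce the parallel group P1, P2; result (-15*s^3 + 14*s^2 + 6*s - 3)/(4*s^4 - 9*s^3 - 7*s^2 + 4*s + 2)
2. series reduction of (P1+P2), P3, P4; the result is T(s) itself (integer coefficients, no common factor, positive leading denominator coefficient)

Final answer: (30*s^3 - 28*s^2 - 12*s + 6)/(8*s^6 - 6*s^5 - 37*s^4 - 22*s^3 + 9*s^2 + 10*s + 2)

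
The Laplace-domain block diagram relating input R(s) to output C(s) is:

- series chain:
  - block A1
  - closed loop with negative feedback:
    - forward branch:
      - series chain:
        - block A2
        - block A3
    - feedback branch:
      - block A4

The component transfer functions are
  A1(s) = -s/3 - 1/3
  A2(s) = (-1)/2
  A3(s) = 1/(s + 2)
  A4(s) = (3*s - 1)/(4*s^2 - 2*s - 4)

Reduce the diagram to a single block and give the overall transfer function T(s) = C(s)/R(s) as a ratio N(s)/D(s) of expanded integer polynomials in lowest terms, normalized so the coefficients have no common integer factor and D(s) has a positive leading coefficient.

Reducing step by step:

Step 1. series reduction of A2, A3: (-1)/(2*s + 4)
Step 2. feedback reduction of (A2*A3), A4: (-4*s^2 + 2*s + 4)/(8*s^3 + 12*s^2 - 19*s - 15)
Step 3. series reduction of A1, [(A2*A3)/(1+(A2*A3)*A4)], giving the overall T(s)

Answer: (4*s^3 + 2*s^2 - 6*s - 4)/(24*s^3 + 36*s^2 - 57*s - 45)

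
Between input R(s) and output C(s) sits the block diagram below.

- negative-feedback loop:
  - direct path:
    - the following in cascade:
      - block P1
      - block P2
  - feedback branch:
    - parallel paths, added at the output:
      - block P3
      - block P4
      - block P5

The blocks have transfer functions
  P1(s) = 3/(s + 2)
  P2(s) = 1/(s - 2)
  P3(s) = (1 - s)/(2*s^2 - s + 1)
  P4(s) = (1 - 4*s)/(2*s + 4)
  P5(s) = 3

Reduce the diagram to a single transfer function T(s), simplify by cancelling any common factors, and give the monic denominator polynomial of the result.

(1) series reduction of P1, P2: 3/(s^2 - 4)
(2) parallel reduction of P3, P4, P5: (4*s^3 + 22*s^2 - 13*s + 17)/(4*s^3 + 6*s^2 - 2*s + 4)
(3) reduce the feedback loop with forward (P1*P2) and return (P3+P4+P5): (12*s^3 + 18*s^2 - 6*s + 12)/(4*s^5 + 6*s^4 - 6*s^3 + 46*s^2 - 31*s + 35)
T(s) is the step-3 result (common factors already cancelled). Leading coefficient of the denominator: 4. Divide through by 4 for the monic polynomial.

Answer: s^5 + 3*s^4/2 - 3*s^3/2 + 23*s^2/2 - 31*s/4 + 35/4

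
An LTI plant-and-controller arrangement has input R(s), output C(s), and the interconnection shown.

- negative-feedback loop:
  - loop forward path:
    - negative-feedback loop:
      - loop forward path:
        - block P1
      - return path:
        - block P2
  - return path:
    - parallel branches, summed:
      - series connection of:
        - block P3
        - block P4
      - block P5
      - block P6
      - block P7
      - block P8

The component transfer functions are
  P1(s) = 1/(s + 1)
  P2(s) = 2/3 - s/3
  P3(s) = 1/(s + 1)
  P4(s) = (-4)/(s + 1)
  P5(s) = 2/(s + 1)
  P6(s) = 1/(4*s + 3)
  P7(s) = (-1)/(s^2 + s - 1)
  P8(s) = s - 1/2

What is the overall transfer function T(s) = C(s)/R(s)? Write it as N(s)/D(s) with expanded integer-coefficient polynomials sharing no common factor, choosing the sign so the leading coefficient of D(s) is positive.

(1) reduce the feedback loop with forward P1 and return P2; result 3/(2*s + 5)
(2) multiply P3, P4 (series); result (-4)/(s^2 + 2*s + 1)
(3) sum the parallel branches (P3*P4), P5, P6, P7, P8; result (8*s^6 + 26*s^5 + 37*s^4 - 3*s^3 - 66*s^2 - 29*s + 7)/(8*s^5 + 30*s^4 + 34*s^3 + 4*s^2 - 14*s - 6)
(4) close the feedback loop around [P1/(1+P1*P2)], ((P3*P4)+P5+P6+P7+P8); the result is T(s) itself (integer coefficients, no common factor, positive leading denominator coefficient)

Final answer: (24*s^5 + 90*s^4 + 102*s^3 + 12*s^2 - 42*s - 18)/(40*s^6 + 178*s^5 + 329*s^4 + 169*s^3 - 206*s^2 - 169*s - 9)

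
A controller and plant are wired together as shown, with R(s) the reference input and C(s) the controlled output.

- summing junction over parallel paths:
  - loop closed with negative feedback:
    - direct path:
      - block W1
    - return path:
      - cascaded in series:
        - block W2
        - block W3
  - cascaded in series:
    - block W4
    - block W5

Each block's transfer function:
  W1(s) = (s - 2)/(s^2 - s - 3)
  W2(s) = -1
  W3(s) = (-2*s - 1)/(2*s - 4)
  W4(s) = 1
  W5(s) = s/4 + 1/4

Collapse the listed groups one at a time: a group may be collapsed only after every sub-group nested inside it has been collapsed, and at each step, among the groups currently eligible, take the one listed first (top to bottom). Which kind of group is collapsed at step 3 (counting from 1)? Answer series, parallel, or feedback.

(1) reduce the series chain W2, W3
(2) reduce the feedback loop with forward W1 and return (W2*W3)
(3) multiply W4, W5 (series)
(4) sum the parallel branches [W1/(1+W1*(W2*W3))], (W4*W5)
The group at step 3 is a series group.

Hence the answer: series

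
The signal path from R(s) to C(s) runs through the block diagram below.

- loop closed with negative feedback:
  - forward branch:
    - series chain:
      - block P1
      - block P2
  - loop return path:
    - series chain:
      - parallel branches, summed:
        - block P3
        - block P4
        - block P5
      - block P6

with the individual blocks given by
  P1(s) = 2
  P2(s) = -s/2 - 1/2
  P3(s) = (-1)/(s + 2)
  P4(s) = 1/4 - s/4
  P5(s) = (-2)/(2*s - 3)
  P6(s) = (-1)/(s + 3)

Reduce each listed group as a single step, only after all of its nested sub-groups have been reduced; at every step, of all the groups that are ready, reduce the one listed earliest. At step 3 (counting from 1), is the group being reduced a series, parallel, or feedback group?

Step 1. combine P1, P2 in series
Step 2. add P3, P4, P5 (parallel)
Step 3. combine (P3+P4+P5), P6 in series
Step 4. apply the feedback formula to (P1*P2), ((P3+P4+P5)*P6)
At step 3 the group reduced is series.

Final answer: series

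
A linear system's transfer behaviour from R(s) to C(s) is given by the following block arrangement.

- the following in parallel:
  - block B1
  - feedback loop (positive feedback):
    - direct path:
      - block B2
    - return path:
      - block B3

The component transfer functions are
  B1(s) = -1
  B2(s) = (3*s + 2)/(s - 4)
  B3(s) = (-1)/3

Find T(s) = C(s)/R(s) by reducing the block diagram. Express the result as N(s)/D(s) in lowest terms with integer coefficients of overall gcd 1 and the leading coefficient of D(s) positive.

Step 1 - reduce the feedback loop with forward B2 and return B3 = (9*s + 6)/(6*s - 10)
Step 2 - reduce the parallel group B1, [B2/(1-B2*B3)], which is the overall transfer function T(s) = C(s)/R(s) in lowest terms

Answer: (3*s + 16)/(6*s - 10)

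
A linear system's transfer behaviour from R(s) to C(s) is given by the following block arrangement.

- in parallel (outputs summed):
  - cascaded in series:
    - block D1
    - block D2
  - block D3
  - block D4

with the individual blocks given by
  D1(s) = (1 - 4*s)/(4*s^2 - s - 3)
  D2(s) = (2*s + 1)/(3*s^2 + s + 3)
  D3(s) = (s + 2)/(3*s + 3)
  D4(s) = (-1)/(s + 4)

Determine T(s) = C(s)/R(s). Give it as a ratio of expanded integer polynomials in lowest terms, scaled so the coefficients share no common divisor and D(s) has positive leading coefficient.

[1] multiply D1, D2 (series) gives (-8*s^2 - 2*s + 1)/(12*s^4 + s^3 + 2*s^2 - 6*s - 9)
[2] parallel reduction of (D1*D2), D3, D4, which is the overall transfer function T(s) = C(s)/R(s) in lowest terms

Final answer: (12*s^6 + 37*s^5 + 41*s^4 - 121*s^3 - 140*s^2 - 66*s - 33)/(36*s^6 + 183*s^5 + 165*s^4 + 24*s^3 - 93*s^2 - 207*s - 108)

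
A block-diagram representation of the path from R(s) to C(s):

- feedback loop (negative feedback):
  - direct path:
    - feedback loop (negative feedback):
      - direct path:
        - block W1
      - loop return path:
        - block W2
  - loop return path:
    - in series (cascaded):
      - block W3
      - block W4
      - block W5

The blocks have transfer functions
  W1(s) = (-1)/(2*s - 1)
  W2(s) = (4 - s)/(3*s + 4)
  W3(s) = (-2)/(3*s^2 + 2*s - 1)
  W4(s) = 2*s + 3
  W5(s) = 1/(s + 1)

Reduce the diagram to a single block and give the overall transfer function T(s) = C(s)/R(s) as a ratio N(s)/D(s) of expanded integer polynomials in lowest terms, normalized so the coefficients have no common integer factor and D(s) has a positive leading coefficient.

(1) reduce the feedback loop with forward W1 and return W2: (-3*s - 4)/(6*s^2 + 6*s - 8)
(2) cascade W3, W4, W5: (-4*s - 6)/(3*s^3 + 5*s^2 + s - 1)
(3) collapse the loop ([W1/(1+W1*W2)] forward, (W3*W4*W5) return), which is the overall transfer function T(s) = C(s)/R(s) in lowest terms

Hence the answer: (-9*s^4 - 27*s^3 - 23*s^2 - s + 4)/(18*s^5 + 48*s^4 + 12*s^3 - 28*s^2 + 20*s + 32)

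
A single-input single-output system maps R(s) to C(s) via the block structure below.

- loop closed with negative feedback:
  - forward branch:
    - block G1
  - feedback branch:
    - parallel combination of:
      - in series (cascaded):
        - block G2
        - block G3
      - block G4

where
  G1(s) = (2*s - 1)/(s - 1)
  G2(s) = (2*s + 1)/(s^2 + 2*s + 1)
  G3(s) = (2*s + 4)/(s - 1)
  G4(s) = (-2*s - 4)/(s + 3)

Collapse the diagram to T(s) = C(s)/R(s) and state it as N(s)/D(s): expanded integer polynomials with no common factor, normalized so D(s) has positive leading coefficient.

Step 1: combine G2, G3 in series; result (4*s^2 + 10*s + 4)/(s^3 + s^2 - s - 1)
Step 2: reduce the parallel group (G2*G3), G4; result (-2*s^4 - 2*s^3 + 20*s^2 + 40*s + 16)/(s^4 + 4*s^3 + 2*s^2 - 4*s - 3)
Step 3: feedback reduction of G1, ((G2*G3)+G4), which is the overall transfer function T(s) = C(s)/R(s) in lowest terms

Hence the answer: (-2*s^5 - 7*s^4 + 10*s^2 + 2*s - 3)/(3*s^5 - s^4 - 40*s^3 - 54*s^2 + 7*s + 13)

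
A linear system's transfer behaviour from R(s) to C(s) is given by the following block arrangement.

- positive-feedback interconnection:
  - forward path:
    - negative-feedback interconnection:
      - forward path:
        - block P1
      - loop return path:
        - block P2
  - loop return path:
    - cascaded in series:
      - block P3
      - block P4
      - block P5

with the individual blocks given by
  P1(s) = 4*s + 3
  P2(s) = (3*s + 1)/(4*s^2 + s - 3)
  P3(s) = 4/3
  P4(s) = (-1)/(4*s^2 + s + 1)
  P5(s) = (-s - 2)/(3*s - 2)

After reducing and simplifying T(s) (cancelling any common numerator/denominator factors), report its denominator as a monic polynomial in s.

First reduce the diagram to T(s).

Step 1 - feedback reduction of P1, P2 gives (16*s^3 + 16*s^2 - 9*s - 9)/(16*s^2 + 14*s)
Step 2 - cascade P3, P4, P5 gives (4*s + 8)/(36*s^3 - 15*s^2 + 3*s - 6)
Step 3 - reduce the feedback loop with forward [P1/(1+P1*P2)] and return (P3*P4*P5) gives (576*s^6 + 336*s^5 - 516*s^4 - 237*s^3 + 12*s^2 + 27*s + 54)/(576*s^5 + 200*s^4 - 354*s^3 - 146*s^2 + 24*s + 72)
The result of step 3 is T(s) in lowest terms. Its denominator has leading coefficient 576; dividing the denominator through by 576 makes it monic.

Answer: s^5 + 25*s^4/72 - 59*s^3/96 - 73*s^2/288 + s/24 + 1/8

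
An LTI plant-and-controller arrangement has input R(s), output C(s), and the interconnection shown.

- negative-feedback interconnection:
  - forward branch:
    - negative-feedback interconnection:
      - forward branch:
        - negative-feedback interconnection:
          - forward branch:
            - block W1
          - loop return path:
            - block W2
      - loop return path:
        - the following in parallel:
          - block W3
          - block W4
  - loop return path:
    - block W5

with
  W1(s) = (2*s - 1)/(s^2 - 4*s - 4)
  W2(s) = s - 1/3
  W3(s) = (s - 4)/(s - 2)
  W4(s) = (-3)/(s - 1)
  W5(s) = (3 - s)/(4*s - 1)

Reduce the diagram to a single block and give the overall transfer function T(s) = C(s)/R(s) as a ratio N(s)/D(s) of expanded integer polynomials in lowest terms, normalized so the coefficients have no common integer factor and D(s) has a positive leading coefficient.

1. collapse the loop (W1 forward, W2 return) -> (6*s - 3)/(9*s^2 - 17*s - 11)
2. reduce the parallel group W3, W4 -> (s^2 - 8*s + 10)/(s^2 - 3*s + 2)
3. collapse the loop ([W1/(1+W1*W2)] forward, (W3+W4) return) -> (6*s^3 - 21*s^2 + 21*s - 6)/(9*s^4 - 38*s^3 + 7*s^2 + 83*s - 52)
4. apply the feedback formula to [[W1/(1+W1*W2)]/(1+[W1/(1+W1*W2)]*(W3+W4))], W5 - this is the overall T(s), already in the required normalized form

Therefore the answer is (24*s^4 - 90*s^3 + 105*s^2 - 45*s + 6)/(36*s^5 - 167*s^4 + 105*s^3 + 241*s^2 - 222*s + 34).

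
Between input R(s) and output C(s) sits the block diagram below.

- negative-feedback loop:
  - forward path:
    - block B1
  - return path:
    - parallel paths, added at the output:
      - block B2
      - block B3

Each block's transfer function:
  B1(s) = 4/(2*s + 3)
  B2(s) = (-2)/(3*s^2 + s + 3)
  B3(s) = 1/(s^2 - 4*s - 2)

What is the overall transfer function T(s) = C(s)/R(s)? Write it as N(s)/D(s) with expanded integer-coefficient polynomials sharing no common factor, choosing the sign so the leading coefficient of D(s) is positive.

Answer: (12*s^4 - 44*s^3 - 28*s^2 - 56*s - 24)/(6*s^5 - 13*s^4 - 47*s^3 - 45*s^2 - 18*s + 10)

Working:
[1] combine B2, B3 in parallel: (s^2 + 9*s + 7)/(3*s^4 - 11*s^3 - 7*s^2 - 14*s - 6)
[2] feedback reduction of B1, (B2+B3), which is the overall transfer function T(s) = C(s)/R(s) in lowest terms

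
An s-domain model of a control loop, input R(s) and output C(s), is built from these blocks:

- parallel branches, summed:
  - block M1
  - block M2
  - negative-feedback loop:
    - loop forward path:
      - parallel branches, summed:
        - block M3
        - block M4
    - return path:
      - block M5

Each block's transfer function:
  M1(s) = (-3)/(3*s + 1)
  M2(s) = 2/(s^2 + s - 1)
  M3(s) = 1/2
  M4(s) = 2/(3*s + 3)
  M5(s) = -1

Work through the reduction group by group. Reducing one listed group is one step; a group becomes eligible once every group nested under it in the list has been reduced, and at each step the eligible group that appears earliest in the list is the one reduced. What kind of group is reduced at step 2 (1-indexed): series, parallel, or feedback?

Answer: feedback

Working:
Step 1: reduce the parallel group M3, M4
Step 2: apply the feedback formula to (M3+M4), M5
Step 3: parallel reduction of M1, M2, [(M3+M4)/(1+(M3+M4)*M5)]
Step 2 collapses a feedback group.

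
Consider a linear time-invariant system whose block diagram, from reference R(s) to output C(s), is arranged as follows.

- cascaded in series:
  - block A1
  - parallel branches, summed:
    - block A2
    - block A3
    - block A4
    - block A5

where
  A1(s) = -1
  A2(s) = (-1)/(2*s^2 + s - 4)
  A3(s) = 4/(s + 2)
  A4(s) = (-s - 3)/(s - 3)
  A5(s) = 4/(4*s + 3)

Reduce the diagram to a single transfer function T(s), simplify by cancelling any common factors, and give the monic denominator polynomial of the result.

Step 1. reduce the parallel group A2, A3, A4, A5 -> (-8*s^5 - 10*s^4 - 149*s^3 - 222*s^2 + 265*s + 330)/(8*s^5 + 2*s^4 - 71*s^3 - 59*s^2 + 90*s + 72)
Step 2. combine A1, (A2+A3+A4+A5) in series -> (8*s^5 + 10*s^4 + 149*s^3 + 222*s^2 - 265*s - 330)/(8*s^5 + 2*s^4 - 71*s^3 - 59*s^2 + 90*s + 72)
Step 2 gives the fully reduced T(s), with no common factor left to cancel. The denominator's leading coefficient is 8, so divide each of its coefficients by 8 to get the monic form.

Hence the answer: s^5 + s^4/4 - 71*s^3/8 - 59*s^2/8 + 45*s/4 + 9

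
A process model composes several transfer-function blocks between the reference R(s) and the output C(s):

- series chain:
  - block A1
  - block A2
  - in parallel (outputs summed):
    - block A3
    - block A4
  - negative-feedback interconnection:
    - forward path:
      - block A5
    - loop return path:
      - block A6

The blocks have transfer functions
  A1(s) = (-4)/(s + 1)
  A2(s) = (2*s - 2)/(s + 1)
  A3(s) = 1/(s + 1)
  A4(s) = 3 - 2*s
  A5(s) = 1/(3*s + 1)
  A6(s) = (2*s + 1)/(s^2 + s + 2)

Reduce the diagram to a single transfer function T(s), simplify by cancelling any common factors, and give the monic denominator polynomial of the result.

Reducing step by step:

[1] parallel reduction of A3, A4 -> (-2*s^2 + s + 4)/(s + 1)
[2] reduce the feedback loop with forward A5 and return A6 -> (s^2 + s + 2)/(3*s^3 + 4*s^2 + 9*s + 3)
[3] combine A1, A2, (A3+A4), [A5/(1+A5*A6)] in series -> (16*s^5 - 8*s^4 - 16*s^3 - 40*s^2 - 16*s + 64)/(3*s^6 + 13*s^5 + 30*s^4 + 45*s^3 + 40*s^2 + 18*s + 3)
The result of step 3 is T(s) in lowest terms. Its denominator has leading coefficient 3; dividing the denominator through by 3 makes it monic.

Answer: s^6 + 13*s^5/3 + 10*s^4 + 15*s^3 + 40*s^2/3 + 6*s + 1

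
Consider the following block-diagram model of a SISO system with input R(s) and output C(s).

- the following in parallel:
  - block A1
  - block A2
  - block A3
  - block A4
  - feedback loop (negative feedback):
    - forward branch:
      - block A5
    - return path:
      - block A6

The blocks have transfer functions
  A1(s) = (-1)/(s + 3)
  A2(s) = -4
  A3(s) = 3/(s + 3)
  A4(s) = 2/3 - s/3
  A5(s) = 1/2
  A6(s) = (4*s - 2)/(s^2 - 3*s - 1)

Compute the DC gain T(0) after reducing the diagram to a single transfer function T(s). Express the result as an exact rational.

[1] collapse the loop (A5 forward, A6 return); result (s^2 - 3*s - 1)/(2*s^2 - 2*s - 4)
[2] reduce the parallel group A1, A2, A3, A4, [A5/(1+A5*A6)]; result (-2*s^4 - 21*s^3 - 18*s^2 + 70*s + 87)/(6*s^3 + 12*s^2 - 30*s - 36)
The step-2 result is T(s). Setting s = 0: T(0) = 87/(-36) = -29/12.

Final answer: -29/12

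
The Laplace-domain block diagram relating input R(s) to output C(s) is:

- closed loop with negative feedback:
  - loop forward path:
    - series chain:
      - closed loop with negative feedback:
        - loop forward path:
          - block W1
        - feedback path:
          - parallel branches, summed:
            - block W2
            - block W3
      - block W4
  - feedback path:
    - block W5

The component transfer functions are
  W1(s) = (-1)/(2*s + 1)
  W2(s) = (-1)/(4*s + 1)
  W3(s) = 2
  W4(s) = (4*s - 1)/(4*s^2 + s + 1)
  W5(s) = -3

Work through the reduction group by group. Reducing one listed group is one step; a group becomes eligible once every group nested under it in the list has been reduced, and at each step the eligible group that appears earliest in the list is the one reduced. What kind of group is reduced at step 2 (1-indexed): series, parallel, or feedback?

The answer is feedback.

Reasoning:
(1) reduce the parallel group W2, W3
(2) feedback reduction of W1, (W2+W3)
(3) combine [W1/(1+W1*(W2+W3))], W4 in series
(4) reduce the feedback loop with forward ([W1/(1+W1*(W2+W3))]*W4) and return W5
At step 2 the group reduced is feedback.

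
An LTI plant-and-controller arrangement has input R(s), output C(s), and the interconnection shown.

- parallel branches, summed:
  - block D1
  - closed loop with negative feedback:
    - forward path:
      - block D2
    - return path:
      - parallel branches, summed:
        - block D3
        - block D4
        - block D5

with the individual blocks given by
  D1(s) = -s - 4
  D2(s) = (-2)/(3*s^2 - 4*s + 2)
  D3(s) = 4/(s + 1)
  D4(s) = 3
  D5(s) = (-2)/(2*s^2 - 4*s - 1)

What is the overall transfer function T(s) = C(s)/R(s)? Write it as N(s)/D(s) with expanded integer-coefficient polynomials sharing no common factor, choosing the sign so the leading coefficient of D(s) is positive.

Step 1 - reduce the parallel group D3, D4, D5 -> (6*s^3 + 2*s^2 - 33*s - 9)/(2*s^3 - 2*s^2 - 5*s - 1)
Step 2 - close the feedback loop around D2, (D3+D4+D5) -> (-4*s^3 + 4*s^2 + 10*s + 2)/(6*s^5 - 14*s^4 - 15*s^3 + 9*s^2 + 60*s + 16)
Step 3 - add D1, [D2/(1+D2*(D3+D4+D5))] (parallel), which is the overall transfer function T(s) = C(s)/R(s) in lowest terms

Answer: (-6*s^6 - 10*s^5 + 71*s^4 + 47*s^3 - 92*s^2 - 246*s - 62)/(6*s^5 - 14*s^4 - 15*s^3 + 9*s^2 + 60*s + 16)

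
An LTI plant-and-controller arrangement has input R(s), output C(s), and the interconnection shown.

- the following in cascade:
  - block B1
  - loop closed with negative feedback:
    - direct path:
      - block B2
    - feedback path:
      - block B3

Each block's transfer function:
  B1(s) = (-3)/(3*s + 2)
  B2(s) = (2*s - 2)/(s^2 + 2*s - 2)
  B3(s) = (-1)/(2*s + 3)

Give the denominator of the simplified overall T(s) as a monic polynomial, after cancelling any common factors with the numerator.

First reduce the diagram to T(s).

1. close the feedback loop around B2, B3: (4*s^2 + 2*s - 6)/(2*s^3 + 7*s^2 - 4)
2. series reduction of B1, [B2/(1+B2*B3)]: (-12*s^2 - 6*s + 18)/(6*s^4 + 25*s^3 + 14*s^2 - 12*s - 8)
Step 2 gives the fully reduced T(s), with no common factor left to cancel. The denominator's leading coefficient is 6, so divide each of its coefficients by 6 to get the monic form.

Answer: s^4 + 25*s^3/6 + 7*s^2/3 - 2*s - 4/3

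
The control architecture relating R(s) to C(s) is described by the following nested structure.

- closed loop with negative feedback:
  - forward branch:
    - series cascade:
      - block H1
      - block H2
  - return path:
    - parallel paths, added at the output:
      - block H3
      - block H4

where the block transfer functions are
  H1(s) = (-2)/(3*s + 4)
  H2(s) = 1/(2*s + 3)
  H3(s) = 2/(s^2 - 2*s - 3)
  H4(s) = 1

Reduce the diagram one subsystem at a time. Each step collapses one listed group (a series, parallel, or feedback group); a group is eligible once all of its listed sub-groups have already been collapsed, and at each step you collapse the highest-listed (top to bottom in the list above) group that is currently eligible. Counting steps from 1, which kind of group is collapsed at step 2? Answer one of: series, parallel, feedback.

Step 1. series reduction of H1, H2
Step 2. add H3, H4 (parallel)
Step 3. close the feedback loop around (H1*H2), (H3+H4)
So the answer for step 2 is parallel.

Final answer: parallel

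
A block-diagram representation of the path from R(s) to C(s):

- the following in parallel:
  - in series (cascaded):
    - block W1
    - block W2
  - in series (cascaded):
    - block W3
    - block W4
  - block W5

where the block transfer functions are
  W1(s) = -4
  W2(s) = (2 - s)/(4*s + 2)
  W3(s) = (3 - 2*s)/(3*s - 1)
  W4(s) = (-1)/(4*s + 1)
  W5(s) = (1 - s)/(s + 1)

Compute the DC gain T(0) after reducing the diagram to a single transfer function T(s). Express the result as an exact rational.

Answer: 0

Working:
Step 1 - cascade W1, W2 -> (2*s - 4)/(2*s + 1)
Step 2 - cascade W3, W4 -> (2*s - 3)/(12*s^2 - s - 1)
Step 3 - combine (W1*W2), (W3*W4), W5 in parallel -> (-8*s^3 - 35*s^2 - 3*s)/(24*s^4 + 34*s^3 + 7*s^2 - 4*s - 1)
Evaluating the step-3 result (the overall T(s)) at s = 0 gives T(0) = 0/(-1) = 0.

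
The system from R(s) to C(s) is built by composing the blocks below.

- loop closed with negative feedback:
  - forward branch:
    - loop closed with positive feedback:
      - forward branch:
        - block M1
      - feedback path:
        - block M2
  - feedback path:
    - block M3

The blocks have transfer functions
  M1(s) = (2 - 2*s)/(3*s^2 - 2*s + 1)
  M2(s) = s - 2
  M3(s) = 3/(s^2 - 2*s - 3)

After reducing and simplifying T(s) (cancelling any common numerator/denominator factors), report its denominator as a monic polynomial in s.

First reduce the diagram to T(s).

Step 1: feedback reduction of M1, M2; result (2 - 2*s)/(5*s^2 - 8*s + 5)
Step 2: close the feedback loop around [M1/(1-M1*M2)], M3; result (-2*s^3 + 6*s^2 + 2*s - 6)/(5*s^4 - 18*s^3 + 6*s^2 + 8*s - 9)
T(s) is the step-2 result (common factors already cancelled). Leading coefficient of the denominator: 5. Divide through by 5 for the monic polynomial.

Answer: s^4 - 18*s^3/5 + 6*s^2/5 + 8*s/5 - 9/5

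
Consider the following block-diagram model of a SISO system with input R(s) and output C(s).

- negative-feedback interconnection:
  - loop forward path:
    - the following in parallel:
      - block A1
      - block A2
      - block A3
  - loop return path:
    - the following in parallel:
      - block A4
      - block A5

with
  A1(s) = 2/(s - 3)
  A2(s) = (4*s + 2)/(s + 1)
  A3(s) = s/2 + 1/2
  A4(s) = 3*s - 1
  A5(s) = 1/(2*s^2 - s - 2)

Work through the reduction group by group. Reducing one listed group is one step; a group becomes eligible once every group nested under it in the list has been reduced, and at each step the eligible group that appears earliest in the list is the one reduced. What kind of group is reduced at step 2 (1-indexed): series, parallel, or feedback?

Answer: parallel

Working:
[1] combine A1, A2, A3 in parallel
[2] reduce the parallel group A4, A5
[3] reduce the feedback loop with forward (A1+A2+A3) and return (A4+A5)
The group at step 2 is a parallel group.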